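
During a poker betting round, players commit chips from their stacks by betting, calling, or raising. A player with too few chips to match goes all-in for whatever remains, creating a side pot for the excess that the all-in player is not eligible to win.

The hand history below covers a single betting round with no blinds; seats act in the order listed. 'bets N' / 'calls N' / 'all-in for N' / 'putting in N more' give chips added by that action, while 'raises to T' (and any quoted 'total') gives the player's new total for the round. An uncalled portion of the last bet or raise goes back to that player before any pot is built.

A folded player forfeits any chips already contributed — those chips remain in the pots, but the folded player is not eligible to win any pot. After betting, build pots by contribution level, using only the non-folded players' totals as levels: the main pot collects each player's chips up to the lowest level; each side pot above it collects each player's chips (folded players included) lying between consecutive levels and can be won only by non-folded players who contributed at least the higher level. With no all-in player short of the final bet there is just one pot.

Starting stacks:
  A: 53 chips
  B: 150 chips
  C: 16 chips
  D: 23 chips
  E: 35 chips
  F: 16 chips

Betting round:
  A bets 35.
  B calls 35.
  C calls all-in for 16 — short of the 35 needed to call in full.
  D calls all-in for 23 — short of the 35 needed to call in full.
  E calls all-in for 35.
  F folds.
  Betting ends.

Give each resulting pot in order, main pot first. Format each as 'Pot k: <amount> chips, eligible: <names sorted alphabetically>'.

Contributions: A=35, B=35, C=16, D=23, E=35
Folded: F
Pot levels (distinct totals of non-folded players): 16, 23, 35
Layer 1-16: 16 each from A, B, C, D, E = 16*5 = 80 chips; eligible A, B, C, D, E
Layer 17-23: 7 each from A, B, D, E = 7*4 = 28 chips; eligible A, B, D, E
Layer 24-35: 12 each from A, B, E = 12*3 = 36 chips; eligible A, B, E

Pot 1: 80 chips, eligible: A, B, C, D, E
Pot 2: 28 chips, eligible: A, B, D, E
Pot 3: 36 chips, eligible: A, B, E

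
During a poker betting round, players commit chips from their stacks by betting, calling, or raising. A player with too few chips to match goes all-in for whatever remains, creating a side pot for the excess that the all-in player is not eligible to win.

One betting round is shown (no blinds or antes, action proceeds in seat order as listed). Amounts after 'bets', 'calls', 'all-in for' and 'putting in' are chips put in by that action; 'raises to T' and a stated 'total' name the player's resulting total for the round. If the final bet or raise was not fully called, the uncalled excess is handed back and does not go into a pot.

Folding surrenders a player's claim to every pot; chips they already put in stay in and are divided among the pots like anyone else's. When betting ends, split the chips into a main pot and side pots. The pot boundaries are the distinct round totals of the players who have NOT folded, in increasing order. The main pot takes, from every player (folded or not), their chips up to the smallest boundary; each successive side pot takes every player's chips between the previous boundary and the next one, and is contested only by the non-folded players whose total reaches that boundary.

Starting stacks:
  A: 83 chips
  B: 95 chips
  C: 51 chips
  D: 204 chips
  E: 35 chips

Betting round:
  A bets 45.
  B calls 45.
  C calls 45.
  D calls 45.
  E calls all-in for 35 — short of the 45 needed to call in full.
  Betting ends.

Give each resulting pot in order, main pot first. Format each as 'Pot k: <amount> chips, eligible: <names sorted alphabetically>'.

Pot 1: 175 chips, eligible: A, B, C, D, E
Pot 2: 40 chips, eligible: A, B, C, D

Derivation:
Contributions: A=45, B=45, C=45, D=45, E=35
Pot levels (distinct totals of non-folded players): 35, 45
Layer 1-35: 35 each from A, B, C, D, E = 35*5 = 175 chips; eligible A, B, C, D, E
Layer 36-45: 10 each from A, B, C, D = 10*4 = 40 chips; eligible A, B, C, D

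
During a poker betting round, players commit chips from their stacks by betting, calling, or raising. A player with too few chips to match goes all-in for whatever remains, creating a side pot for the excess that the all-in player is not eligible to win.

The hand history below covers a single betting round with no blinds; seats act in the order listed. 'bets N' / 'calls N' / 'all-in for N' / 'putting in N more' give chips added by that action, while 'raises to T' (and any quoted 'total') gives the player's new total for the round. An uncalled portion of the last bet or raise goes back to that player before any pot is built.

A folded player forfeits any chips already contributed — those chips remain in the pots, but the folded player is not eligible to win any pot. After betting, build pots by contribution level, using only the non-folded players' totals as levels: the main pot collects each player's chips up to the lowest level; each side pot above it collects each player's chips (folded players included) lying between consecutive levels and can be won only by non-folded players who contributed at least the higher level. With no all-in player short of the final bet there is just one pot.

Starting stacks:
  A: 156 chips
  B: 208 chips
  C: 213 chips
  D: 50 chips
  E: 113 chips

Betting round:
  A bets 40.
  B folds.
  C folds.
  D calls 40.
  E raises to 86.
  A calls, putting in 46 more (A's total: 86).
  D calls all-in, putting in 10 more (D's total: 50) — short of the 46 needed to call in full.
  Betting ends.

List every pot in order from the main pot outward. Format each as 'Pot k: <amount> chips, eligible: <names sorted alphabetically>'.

Contributions: A=86, D=50, E=86
Folded: B, C
Pot levels (distinct totals of non-folded players): 50, 86
Layer 1-50: 50 each from A, D, E = 50*3 = 150 chips; eligible A, D, E
Layer 51-86: 36 each from A, E = 36*2 = 72 chips; eligible A, E

Pot 1: 150 chips, eligible: A, D, E
Pot 2: 72 chips, eligible: A, E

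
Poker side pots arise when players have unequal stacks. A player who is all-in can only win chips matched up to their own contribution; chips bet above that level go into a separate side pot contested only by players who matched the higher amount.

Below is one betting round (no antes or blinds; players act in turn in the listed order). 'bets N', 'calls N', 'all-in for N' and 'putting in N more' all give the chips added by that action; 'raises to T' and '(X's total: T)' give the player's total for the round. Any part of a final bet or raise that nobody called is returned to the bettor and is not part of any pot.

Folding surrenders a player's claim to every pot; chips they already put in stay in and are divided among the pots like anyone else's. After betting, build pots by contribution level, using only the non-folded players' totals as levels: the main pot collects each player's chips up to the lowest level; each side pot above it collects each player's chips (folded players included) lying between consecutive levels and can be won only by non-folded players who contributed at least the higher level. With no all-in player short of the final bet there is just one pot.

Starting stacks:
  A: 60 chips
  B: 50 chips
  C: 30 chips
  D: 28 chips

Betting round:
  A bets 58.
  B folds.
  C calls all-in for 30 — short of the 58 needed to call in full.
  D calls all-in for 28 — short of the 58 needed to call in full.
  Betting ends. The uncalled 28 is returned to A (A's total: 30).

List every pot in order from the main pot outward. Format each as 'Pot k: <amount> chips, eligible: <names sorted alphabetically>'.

Pot 1: 84 chips, eligible: A, C, D
Pot 2: 4 chips, eligible: A, C

Derivation:
Contributions (after 28 returned to A): A=30, C=30, D=28
Folded: B
Pot levels (distinct totals of non-folded players): 28, 30
Layer 1-28: 28 each from A, C, D = 28*3 = 84 chips; eligible A, C, D
Layer 29-30: 2 each from A, C = 2*2 = 4 chips; eligible A, C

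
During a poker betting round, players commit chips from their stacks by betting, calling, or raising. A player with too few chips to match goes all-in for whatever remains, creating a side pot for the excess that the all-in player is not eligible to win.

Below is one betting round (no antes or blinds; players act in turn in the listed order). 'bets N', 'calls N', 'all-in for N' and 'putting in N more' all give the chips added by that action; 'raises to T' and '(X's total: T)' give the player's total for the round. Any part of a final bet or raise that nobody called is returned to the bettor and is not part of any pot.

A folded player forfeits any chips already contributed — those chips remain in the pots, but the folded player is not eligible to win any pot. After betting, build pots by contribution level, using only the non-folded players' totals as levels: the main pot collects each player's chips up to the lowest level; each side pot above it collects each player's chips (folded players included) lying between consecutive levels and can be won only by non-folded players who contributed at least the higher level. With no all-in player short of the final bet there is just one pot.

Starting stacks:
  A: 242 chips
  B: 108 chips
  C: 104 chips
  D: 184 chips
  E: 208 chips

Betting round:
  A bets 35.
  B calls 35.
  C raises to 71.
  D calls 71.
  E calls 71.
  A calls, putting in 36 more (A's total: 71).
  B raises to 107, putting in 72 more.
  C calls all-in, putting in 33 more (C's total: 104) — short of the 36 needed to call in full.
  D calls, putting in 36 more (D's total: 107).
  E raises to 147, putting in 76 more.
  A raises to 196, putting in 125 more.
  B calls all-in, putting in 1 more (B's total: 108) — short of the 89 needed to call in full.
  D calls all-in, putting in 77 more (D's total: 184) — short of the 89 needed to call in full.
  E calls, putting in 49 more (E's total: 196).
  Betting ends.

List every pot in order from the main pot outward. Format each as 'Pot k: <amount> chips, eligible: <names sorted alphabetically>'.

Pot 1: 520 chips, eligible: A, B, C, D, E
Pot 2: 16 chips, eligible: A, B, D, E
Pot 3: 228 chips, eligible: A, D, E
Pot 4: 24 chips, eligible: A, E

Derivation:
Contributions: A=196, B=108, C=104, D=184, E=196
Pot levels (distinct totals of non-folded players): 104, 108, 184, 196
Layer 1-104: 104 each from A, B, C, D, E = 104*5 = 520 chips; eligible A, B, C, D, E
Layer 105-108: 4 each from A, B, D, E = 4*4 = 16 chips; eligible A, B, D, E
Layer 109-184: 76 each from A, D, E = 76*3 = 228 chips; eligible A, D, E
Layer 185-196: 12 each from A, E = 12*2 = 24 chips; eligible A, E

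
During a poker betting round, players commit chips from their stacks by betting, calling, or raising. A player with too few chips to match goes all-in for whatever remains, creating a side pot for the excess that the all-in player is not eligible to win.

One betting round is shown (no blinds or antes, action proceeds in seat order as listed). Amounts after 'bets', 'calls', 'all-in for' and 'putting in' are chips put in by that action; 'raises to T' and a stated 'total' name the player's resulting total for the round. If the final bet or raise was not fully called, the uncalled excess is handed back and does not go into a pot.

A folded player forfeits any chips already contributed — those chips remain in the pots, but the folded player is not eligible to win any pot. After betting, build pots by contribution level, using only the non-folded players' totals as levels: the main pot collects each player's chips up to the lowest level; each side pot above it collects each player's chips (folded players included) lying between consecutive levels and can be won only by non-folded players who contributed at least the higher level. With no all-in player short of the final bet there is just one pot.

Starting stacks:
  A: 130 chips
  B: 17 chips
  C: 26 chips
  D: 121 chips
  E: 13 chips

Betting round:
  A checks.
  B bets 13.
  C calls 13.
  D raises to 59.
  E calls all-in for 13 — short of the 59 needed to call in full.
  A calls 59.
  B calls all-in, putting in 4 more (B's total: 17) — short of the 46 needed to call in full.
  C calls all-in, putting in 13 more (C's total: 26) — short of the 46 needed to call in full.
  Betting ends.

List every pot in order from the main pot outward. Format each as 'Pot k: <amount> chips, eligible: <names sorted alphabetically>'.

Pot 1: 65 chips, eligible: A, B, C, D, E
Pot 2: 16 chips, eligible: A, B, C, D
Pot 3: 27 chips, eligible: A, C, D
Pot 4: 66 chips, eligible: A, D

Derivation:
Contributions: A=59, B=17, C=26, D=59, E=13
Pot levels (distinct totals of non-folded players): 13, 17, 26, 59
Layer 1-13: 13 each from A, B, C, D, E = 13*5 = 65 chips; eligible A, B, C, D, E
Layer 14-17: 4 each from A, B, C, D = 4*4 = 16 chips; eligible A, B, C, D
Layer 18-26: 9 each from A, C, D = 9*3 = 27 chips; eligible A, C, D
Layer 27-59: 33 each from A, D = 33*2 = 66 chips; eligible A, D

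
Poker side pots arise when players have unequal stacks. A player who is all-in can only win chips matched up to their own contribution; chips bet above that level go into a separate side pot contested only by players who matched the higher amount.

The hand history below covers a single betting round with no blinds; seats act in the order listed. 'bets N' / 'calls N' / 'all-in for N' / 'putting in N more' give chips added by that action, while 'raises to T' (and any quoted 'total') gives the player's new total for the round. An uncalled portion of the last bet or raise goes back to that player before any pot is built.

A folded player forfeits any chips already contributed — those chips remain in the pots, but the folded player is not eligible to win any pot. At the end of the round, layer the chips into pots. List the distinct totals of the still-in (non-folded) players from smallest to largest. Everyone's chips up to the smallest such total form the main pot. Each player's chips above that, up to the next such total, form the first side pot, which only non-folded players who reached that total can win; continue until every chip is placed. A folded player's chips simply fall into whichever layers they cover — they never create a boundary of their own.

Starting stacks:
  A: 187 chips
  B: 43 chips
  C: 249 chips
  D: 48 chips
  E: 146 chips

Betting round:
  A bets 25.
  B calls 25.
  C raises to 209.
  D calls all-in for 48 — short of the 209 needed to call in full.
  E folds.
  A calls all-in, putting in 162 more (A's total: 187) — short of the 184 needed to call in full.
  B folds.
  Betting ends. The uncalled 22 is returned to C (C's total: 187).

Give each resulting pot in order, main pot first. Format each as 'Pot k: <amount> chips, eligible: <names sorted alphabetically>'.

Contributions (after 22 returned to C): A=187, B=25, C=187, D=48
Folded: B, E
Pot levels (distinct totals of non-folded players): 48, 187
Layer 1-48: A 48 + B 25 + C 48 + D 48 = 169 chips; eligible A, C, D
Layer 49-187: 139 each from A, C = 139*2 = 278 chips; eligible A, C

Pot 1: 169 chips, eligible: A, C, D
Pot 2: 278 chips, eligible: A, C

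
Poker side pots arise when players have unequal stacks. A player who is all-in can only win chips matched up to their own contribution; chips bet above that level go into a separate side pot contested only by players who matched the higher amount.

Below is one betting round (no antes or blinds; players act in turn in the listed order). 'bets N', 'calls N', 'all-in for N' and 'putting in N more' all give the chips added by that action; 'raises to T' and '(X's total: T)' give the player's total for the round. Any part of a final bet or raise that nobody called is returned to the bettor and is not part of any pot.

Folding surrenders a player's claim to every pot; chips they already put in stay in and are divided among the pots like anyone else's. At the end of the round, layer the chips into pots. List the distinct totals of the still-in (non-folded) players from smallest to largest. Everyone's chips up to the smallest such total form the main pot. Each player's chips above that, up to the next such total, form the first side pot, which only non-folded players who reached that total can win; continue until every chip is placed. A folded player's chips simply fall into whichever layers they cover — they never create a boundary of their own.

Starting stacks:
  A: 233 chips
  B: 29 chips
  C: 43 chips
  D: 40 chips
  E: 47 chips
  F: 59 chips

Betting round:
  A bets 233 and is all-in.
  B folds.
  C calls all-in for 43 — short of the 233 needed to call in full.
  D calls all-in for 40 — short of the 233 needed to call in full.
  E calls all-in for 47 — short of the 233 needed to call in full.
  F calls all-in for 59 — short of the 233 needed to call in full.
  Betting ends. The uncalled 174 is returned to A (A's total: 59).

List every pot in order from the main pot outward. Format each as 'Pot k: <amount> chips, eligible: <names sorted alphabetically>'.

Pot 1: 200 chips, eligible: A, C, D, E, F
Pot 2: 12 chips, eligible: A, C, E, F
Pot 3: 12 chips, eligible: A, E, F
Pot 4: 24 chips, eligible: A, F

Derivation:
Contributions (after 174 returned to A): A=59, C=43, D=40, E=47, F=59
Folded: B
Pot levels (distinct totals of non-folded players): 40, 43, 47, 59
Layer 1-40: 40 each from A, C, D, E, F = 40*5 = 200 chips; eligible A, C, D, E, F
Layer 41-43: 3 each from A, C, E, F = 3*4 = 12 chips; eligible A, C, E, F
Layer 44-47: 4 each from A, E, F = 4*3 = 12 chips; eligible A, E, F
Layer 48-59: 12 each from A, F = 12*2 = 24 chips; eligible A, F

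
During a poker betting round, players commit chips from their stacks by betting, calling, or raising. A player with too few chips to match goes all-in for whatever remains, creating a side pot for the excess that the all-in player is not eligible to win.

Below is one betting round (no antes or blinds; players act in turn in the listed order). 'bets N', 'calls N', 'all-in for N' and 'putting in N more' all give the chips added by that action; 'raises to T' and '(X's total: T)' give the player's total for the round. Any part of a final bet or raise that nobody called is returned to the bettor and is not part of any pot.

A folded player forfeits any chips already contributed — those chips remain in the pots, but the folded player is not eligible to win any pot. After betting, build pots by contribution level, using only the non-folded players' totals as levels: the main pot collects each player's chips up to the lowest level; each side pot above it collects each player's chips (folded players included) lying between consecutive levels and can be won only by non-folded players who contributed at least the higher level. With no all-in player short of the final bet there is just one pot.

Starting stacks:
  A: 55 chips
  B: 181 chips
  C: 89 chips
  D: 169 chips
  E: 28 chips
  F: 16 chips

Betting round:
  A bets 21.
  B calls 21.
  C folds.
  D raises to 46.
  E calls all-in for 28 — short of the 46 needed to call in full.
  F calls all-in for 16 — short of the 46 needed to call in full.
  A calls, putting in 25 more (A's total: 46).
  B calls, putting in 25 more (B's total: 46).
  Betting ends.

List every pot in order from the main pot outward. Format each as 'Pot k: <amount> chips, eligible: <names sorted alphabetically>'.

Contributions: A=46, B=46, D=46, E=28, F=16
Folded: C
Pot levels (distinct totals of non-folded players): 16, 28, 46
Layer 1-16: 16 each from A, B, D, E, F = 16*5 = 80 chips; eligible A, B, D, E, F
Layer 17-28: 12 each from A, B, D, E = 12*4 = 48 chips; eligible A, B, D, E
Layer 29-46: 18 each from A, B, D = 18*3 = 54 chips; eligible A, B, D

Pot 1: 80 chips, eligible: A, B, D, E, F
Pot 2: 48 chips, eligible: A, B, D, E
Pot 3: 54 chips, eligible: A, B, D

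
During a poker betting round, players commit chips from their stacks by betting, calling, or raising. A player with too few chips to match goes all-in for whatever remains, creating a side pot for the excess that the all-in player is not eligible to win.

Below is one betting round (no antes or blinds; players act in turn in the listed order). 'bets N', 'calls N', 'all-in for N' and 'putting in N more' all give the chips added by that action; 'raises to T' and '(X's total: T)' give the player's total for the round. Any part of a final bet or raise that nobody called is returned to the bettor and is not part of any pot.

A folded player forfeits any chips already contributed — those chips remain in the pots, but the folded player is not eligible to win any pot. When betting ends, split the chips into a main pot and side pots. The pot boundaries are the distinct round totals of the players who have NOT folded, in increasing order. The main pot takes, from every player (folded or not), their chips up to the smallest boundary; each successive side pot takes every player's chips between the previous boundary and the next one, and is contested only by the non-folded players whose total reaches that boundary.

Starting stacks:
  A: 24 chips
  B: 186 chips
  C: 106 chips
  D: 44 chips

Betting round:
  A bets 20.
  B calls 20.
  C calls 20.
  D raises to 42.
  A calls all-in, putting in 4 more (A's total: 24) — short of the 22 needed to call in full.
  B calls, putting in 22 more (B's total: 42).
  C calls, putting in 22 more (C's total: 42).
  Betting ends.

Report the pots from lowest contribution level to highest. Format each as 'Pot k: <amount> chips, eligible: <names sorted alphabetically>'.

Pot 1: 96 chips, eligible: A, B, C, D
Pot 2: 54 chips, eligible: B, C, D

Derivation:
Contributions: A=24, B=42, C=42, D=42
Pot levels (distinct totals of non-folded players): 24, 42
Layer 1-24: 24 each from A, B, C, D = 24*4 = 96 chips; eligible A, B, C, D
Layer 25-42: 18 each from B, C, D = 18*3 = 54 chips; eligible B, C, D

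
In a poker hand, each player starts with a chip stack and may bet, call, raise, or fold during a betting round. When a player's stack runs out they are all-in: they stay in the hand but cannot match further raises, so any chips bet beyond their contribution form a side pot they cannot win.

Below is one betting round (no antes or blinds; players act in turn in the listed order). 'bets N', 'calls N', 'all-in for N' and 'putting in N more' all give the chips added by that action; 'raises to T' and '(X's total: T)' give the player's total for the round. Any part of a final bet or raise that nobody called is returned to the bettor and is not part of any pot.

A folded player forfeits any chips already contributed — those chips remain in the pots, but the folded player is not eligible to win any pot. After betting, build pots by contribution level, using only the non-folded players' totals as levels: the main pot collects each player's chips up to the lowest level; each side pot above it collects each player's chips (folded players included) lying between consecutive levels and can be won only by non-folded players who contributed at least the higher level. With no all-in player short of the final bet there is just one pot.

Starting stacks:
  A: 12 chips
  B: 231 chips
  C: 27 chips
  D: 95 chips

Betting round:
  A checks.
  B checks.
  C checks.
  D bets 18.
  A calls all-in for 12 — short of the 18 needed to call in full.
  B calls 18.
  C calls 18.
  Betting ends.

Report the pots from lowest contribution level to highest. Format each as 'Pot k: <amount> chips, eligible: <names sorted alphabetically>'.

Pot 1: 48 chips, eligible: A, B, C, D
Pot 2: 18 chips, eligible: B, C, D

Derivation:
Contributions: A=12, B=18, C=18, D=18
Pot levels (distinct totals of non-folded players): 12, 18
Layer 1-12: 12 each from A, B, C, D = 12*4 = 48 chips; eligible A, B, C, D
Layer 13-18: 6 each from B, C, D = 6*3 = 18 chips; eligible B, C, D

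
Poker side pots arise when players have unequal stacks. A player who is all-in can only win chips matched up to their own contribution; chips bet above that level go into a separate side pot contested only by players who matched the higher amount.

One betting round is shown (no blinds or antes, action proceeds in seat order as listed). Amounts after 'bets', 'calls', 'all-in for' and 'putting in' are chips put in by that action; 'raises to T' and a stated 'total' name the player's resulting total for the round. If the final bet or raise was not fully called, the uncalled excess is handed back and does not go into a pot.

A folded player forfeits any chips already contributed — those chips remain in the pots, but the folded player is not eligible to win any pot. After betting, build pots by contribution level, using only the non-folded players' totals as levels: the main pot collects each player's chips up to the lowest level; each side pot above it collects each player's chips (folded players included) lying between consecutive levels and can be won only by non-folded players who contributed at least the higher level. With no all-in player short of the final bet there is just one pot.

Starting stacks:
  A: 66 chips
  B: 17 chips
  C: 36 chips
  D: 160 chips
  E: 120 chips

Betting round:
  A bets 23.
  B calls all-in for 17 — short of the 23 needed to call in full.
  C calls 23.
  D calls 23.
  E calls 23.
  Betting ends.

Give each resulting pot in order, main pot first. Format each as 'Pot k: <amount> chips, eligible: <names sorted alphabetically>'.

Contributions: A=23, B=17, C=23, D=23, E=23
Pot levels (distinct totals of non-folded players): 17, 23
Layer 1-17: 17 each from A, B, C, D, E = 17*5 = 85 chips; eligible A, B, C, D, E
Layer 18-23: 6 each from A, C, D, E = 6*4 = 24 chips; eligible A, C, D, E

Pot 1: 85 chips, eligible: A, B, C, D, E
Pot 2: 24 chips, eligible: A, C, D, E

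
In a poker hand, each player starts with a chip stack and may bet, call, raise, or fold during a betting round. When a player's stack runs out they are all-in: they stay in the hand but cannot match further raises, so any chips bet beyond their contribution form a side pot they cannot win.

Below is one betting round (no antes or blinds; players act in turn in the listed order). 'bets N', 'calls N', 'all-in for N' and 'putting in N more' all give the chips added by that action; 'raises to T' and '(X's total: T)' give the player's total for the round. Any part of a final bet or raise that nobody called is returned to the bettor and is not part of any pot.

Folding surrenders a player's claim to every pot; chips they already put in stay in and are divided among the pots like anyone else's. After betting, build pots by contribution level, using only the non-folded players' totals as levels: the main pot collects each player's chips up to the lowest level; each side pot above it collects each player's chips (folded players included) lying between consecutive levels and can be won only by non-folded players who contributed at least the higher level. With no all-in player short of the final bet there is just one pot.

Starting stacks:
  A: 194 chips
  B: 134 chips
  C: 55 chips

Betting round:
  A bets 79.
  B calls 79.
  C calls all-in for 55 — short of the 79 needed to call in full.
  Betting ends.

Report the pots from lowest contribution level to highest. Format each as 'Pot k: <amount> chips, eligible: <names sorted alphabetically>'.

Contributions: A=79, B=79, C=55
Pot levels (distinct totals of non-folded players): 55, 79
Layer 1-55: 55 each from A, B, C = 55*3 = 165 chips; eligible A, B, C
Layer 56-79: 24 each from A, B = 24*2 = 48 chips; eligible A, B

Pot 1: 165 chips, eligible: A, B, C
Pot 2: 48 chips, eligible: A, B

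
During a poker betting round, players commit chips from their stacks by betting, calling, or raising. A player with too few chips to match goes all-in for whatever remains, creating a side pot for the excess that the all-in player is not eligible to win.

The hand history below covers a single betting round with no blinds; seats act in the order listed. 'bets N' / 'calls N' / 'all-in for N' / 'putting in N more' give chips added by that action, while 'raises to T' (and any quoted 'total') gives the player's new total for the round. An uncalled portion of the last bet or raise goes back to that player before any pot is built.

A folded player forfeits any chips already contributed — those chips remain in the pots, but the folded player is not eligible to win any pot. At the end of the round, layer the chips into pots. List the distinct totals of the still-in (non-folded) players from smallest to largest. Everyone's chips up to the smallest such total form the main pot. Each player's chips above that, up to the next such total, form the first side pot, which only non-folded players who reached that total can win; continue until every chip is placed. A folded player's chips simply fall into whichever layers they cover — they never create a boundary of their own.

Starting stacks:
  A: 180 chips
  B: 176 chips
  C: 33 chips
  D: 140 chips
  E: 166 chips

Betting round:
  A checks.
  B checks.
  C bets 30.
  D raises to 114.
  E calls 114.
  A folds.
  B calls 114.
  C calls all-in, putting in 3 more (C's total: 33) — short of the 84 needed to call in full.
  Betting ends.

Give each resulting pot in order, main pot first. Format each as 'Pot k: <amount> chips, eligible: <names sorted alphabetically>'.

Pot 1: 132 chips, eligible: B, C, D, E
Pot 2: 243 chips, eligible: B, D, E

Derivation:
Contributions: B=114, C=33, D=114, E=114
Folded: A
Pot levels (distinct totals of non-folded players): 33, 114
Layer 1-33: 33 each from B, C, D, E = 33*4 = 132 chips; eligible B, C, D, E
Layer 34-114: 81 each from B, D, E = 81*3 = 243 chips; eligible B, D, E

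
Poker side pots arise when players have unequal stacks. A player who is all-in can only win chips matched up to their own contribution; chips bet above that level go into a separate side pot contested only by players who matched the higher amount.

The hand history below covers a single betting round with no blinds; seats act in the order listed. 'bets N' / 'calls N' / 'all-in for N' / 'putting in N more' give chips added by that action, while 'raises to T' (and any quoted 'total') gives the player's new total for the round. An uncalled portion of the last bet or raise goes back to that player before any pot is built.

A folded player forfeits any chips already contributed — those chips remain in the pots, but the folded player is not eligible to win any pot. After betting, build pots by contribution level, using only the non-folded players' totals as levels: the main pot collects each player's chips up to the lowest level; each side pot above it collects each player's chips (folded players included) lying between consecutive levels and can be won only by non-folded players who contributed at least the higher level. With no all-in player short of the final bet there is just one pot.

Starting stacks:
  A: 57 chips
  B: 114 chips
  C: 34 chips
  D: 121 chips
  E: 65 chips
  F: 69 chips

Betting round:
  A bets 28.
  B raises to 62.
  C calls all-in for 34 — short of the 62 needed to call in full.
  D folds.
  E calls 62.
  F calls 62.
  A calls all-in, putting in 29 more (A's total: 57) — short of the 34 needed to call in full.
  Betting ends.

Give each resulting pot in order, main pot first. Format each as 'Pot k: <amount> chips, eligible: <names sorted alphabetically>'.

Pot 1: 170 chips, eligible: A, B, C, E, F
Pot 2: 92 chips, eligible: A, B, E, F
Pot 3: 15 chips, eligible: B, E, F

Derivation:
Contributions: A=57, B=62, C=34, E=62, F=62
Folded: D
Pot levels (distinct totals of non-folded players): 34, 57, 62
Layer 1-34: 34 each from A, B, C, E, F = 34*5 = 170 chips; eligible A, B, C, E, F
Layer 35-57: 23 each from A, B, E, F = 23*4 = 92 chips; eligible A, B, E, F
Layer 58-62: 5 each from B, E, F = 5*3 = 15 chips; eligible B, E, F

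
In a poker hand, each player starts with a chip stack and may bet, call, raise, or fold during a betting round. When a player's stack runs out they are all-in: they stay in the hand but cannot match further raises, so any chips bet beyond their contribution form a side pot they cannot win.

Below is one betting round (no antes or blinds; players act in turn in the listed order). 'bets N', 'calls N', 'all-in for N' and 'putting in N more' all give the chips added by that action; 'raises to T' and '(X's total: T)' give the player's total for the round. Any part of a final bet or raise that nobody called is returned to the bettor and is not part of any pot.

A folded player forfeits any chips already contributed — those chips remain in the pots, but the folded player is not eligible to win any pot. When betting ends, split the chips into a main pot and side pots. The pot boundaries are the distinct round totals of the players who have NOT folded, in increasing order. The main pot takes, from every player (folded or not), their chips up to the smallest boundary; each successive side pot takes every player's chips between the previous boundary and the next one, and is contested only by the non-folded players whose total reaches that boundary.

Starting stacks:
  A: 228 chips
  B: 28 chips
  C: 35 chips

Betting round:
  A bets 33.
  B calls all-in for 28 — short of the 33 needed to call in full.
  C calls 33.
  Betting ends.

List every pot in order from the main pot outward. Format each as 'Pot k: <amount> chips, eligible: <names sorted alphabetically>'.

Contributions: A=33, B=28, C=33
Pot levels (distinct totals of non-folded players): 28, 33
Layer 1-28: 28 each from A, B, C = 28*3 = 84 chips; eligible A, B, C
Layer 29-33: 5 each from A, C = 5*2 = 10 chips; eligible A, C

Pot 1: 84 chips, eligible: A, B, C
Pot 2: 10 chips, eligible: A, C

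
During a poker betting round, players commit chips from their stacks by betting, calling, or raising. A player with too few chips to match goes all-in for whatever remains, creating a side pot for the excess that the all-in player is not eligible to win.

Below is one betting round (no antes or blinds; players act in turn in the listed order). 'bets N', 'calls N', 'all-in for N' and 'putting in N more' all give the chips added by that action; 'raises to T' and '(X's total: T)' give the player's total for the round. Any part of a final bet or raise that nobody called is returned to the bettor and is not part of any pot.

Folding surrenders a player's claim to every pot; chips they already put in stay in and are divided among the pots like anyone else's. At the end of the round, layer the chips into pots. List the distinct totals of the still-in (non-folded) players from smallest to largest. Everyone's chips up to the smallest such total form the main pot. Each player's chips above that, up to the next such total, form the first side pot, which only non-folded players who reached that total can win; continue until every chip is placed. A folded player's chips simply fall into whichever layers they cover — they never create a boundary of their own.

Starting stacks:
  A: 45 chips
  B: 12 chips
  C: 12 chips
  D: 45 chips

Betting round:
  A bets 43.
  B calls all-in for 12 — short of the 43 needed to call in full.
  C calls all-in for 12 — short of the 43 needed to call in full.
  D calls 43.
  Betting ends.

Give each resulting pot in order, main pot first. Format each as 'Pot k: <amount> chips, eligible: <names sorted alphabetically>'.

Pot 1: 48 chips, eligible: A, B, C, D
Pot 2: 62 chips, eligible: A, D

Derivation:
Contributions: A=43, B=12, C=12, D=43
Pot levels (distinct totals of non-folded players): 12, 43
Layer 1-12: 12 each from A, B, C, D = 12*4 = 48 chips; eligible A, B, C, D
Layer 13-43: 31 each from A, D = 31*2 = 62 chips; eligible A, D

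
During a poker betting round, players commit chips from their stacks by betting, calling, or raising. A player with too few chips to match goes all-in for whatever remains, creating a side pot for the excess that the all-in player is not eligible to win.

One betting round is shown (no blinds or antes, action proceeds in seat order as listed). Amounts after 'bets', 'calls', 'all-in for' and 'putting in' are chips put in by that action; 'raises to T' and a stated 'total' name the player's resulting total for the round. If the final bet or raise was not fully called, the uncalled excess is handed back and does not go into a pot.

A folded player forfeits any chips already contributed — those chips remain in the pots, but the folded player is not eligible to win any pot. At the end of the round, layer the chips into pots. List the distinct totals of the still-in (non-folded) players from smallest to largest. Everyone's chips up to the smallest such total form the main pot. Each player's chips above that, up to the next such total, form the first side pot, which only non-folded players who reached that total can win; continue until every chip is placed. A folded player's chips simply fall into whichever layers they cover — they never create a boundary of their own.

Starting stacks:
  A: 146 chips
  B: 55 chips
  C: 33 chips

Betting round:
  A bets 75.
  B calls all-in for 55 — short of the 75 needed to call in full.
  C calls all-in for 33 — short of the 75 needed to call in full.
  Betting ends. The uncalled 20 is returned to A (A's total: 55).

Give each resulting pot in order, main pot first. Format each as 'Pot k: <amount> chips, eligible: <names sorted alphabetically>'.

Pot 1: 99 chips, eligible: A, B, C
Pot 2: 44 chips, eligible: A, B

Derivation:
Contributions (after 20 returned to A): A=55, B=55, C=33
Pot levels (distinct totals of non-folded players): 33, 55
Layer 1-33: 33 each from A, B, C = 33*3 = 99 chips; eligible A, B, C
Layer 34-55: 22 each from A, B = 22*2 = 44 chips; eligible A, B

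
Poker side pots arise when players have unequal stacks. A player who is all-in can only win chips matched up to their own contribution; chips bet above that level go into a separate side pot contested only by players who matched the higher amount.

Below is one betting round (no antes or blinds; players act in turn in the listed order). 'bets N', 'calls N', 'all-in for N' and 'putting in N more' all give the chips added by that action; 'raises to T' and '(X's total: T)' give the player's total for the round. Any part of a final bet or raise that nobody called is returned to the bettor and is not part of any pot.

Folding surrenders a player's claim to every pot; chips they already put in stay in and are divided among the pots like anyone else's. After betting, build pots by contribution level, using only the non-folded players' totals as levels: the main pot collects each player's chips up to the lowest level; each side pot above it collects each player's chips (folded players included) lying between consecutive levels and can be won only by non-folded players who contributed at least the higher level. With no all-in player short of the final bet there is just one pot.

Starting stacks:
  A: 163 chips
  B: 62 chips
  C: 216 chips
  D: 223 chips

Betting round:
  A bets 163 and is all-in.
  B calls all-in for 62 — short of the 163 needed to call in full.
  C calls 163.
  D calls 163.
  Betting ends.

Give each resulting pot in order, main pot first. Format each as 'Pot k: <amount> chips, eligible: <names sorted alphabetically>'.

Contributions: A=163, B=62, C=163, D=163
Pot levels (distinct totals of non-folded players): 62, 163
Layer 1-62: 62 each from A, B, C, D = 62*4 = 248 chips; eligible A, B, C, D
Layer 63-163: 101 each from A, C, D = 101*3 = 303 chips; eligible A, C, D

Pot 1: 248 chips, eligible: A, B, C, D
Pot 2: 303 chips, eligible: A, C, D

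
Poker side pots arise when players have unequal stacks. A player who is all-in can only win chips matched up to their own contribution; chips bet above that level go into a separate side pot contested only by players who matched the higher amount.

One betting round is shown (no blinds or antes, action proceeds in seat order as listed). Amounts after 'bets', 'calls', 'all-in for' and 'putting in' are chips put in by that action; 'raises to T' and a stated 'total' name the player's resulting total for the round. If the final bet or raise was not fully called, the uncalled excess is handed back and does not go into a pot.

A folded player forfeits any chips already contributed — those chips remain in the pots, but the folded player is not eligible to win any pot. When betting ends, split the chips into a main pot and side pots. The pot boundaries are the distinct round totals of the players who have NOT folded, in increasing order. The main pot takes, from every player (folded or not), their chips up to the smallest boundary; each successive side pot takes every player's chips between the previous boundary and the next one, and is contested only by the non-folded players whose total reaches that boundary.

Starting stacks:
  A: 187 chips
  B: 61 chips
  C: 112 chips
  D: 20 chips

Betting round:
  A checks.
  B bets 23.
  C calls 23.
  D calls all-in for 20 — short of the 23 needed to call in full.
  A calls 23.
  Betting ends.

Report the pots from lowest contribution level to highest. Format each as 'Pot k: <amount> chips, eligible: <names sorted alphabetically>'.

Pot 1: 80 chips, eligible: A, B, C, D
Pot 2: 9 chips, eligible: A, B, C

Derivation:
Contributions: A=23, B=23, C=23, D=20
Pot levels (distinct totals of non-folded players): 20, 23
Layer 1-20: 20 each from A, B, C, D = 20*4 = 80 chips; eligible A, B, C, D
Layer 21-23: 3 each from A, B, C = 3*3 = 9 chips; eligible A, B, C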